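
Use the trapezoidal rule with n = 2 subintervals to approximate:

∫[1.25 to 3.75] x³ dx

f(x) = x³
a = 1.25, b = 3.75, n = 2
h = (b - a)/n = 1.250000

Trapezoidal rule: (h/2)[f(x₀) + 2f(x₁) + 2f(x₂) + ... + f(xₙ)]

x_0 = 1.2500, f(x_0) = 1.953125, coefficient = 1
x_1 = 2.5000, f(x_1) = 15.625000, coefficient = 2
x_2 = 3.7500, f(x_2) = 52.734375, coefficient = 1

I ≈ (1.250000/2) × 85.937500 = 53.710938
Exact value: 48.828125
Error: 4.882812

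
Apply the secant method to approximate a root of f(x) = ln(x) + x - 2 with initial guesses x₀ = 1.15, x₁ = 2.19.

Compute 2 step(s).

f(x) = ln(x) + x - 2
x₀ = 1.15, x₁ = 2.19

Secant formula: x_{n+1} = x_n - f(x_n)(x_n - x_{n-1})/(f(x_n) - f(x_{n-1}))

Iteration 1:
  f(1.150000) = -0.710238
  f(2.190000) = 0.973902
  x_2 = 2.190000 - 0.973902×(2.190000 - 1.150000)/(0.973902 - (-0.710238))
       = 1.588590
Iteration 2:
  f(2.190000) = 0.973902
  f(1.588590) = 0.051438
  x_3 = 1.588590 - 0.051438×(1.588590 - 2.190000)/(0.051438 - 0.973902)
       = 1.555055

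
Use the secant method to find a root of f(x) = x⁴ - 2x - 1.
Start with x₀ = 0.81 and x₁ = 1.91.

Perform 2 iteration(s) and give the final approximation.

f(x) = x⁴ - 2x - 1
x₀ = 0.81, x₁ = 1.91

Secant formula: x_{n+1} = x_n - f(x_n)(x_n - x_{n-1})/(f(x_n) - f(x_{n-1}))

Iteration 1:
  f(0.810000) = -2.189533
  f(1.910000) = 8.488634
  x_2 = 1.910000 - 8.488634×(1.910000 - 0.810000)/(8.488634 - (-2.189533))
       = 1.035552
Iteration 2:
  f(1.910000) = 8.488634
  f(1.035552) = -1.921130
  x_3 = 1.035552 - (-1.921130)×(1.035552 - 1.910000)/(-1.921130 - 8.488634)
       = 1.196932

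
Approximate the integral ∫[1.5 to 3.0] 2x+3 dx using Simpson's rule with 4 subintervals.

f(x) = 2x+3
a = 1.5, b = 3.0, n = 4
h = (b - a)/n = 0.375000

Simpson's rule: (h/3)[f(x₀) + 4f(x₁) + 2f(x₂) + ... + f(xₙ)]

x_0 = 1.5000, f(x_0) = 6.000000, coefficient = 1
x_1 = 1.8750, f(x_1) = 6.750000, coefficient = 4
x_2 = 2.2500, f(x_2) = 7.500000, coefficient = 2
x_3 = 2.6250, f(x_3) = 8.250000, coefficient = 4
x_4 = 3.0000, f(x_4) = 9.000000, coefficient = 1

I ≈ (0.375000/3) × 90.000000 = 11.250000
Exact value: 11.250000
Error: 0.000000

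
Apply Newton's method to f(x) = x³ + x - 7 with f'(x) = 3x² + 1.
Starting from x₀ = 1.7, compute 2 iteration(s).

f(x) = x³ + x - 7
f'(x) = 3x² + 1
x₀ = 1.7

Newton-Raphson formula: x_{n+1} = x_n - f(x_n)/f'(x_n)

Iteration 1:
  f(1.700000) = -0.387000
  f'(1.700000) = 9.670000
  x_1 = 1.700000 - (-0.387000)/9.670000 = 1.740021
Iteration 2:
  f(1.740021) = 0.008233
  f'(1.740021) = 10.083016
  x_2 = 1.740021 - 0.008233/10.083016 = 1.739204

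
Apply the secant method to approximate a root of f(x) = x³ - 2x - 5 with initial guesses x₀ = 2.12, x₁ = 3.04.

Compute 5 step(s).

f(x) = x³ - 2x - 5
x₀ = 2.12, x₁ = 3.04

Secant formula: x_{n+1} = x_n - f(x_n)(x_n - x_{n-1})/(f(x_n) - f(x_{n-1}))

Iteration 1:
  f(2.120000) = 0.288128
  f(3.040000) = 17.014464
  x_2 = 3.040000 - 17.014464×(3.040000 - 2.120000)/(17.014464 - 0.288128)
       = 2.104152
Iteration 2:
  f(3.040000) = 17.014464
  f(2.104152) = 0.107736
  x_3 = 2.104152 - 0.107736×(2.104152 - 3.040000)/(0.107736 - 17.014464)
       = 2.098188
Iteration 3:
  f(2.104152) = 0.107736
  f(2.098188) = 0.040677
  x_4 = 2.098188 - 0.040677×(2.098188 - 2.104152)/(0.040677 - 0.107736)
       = 2.094571
Iteration 4:
  f(2.098188) = 0.040677
  f(2.094571) = 0.000218
  x_5 = 2.094571 - 0.000218×(2.094571 - 2.098188)/(0.000218 - 0.040677)
       = 2.094552
Iteration 5:
  f(2.094571) = 0.000218
  f(2.094552) = 0.000000
  x_6 = 2.094552 - 0.000000×(2.094552 - 2.094571)/(0.000000 - 0.000218)
       = 2.094551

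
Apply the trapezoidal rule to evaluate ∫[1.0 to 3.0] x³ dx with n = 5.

f(x) = x³
a = 1.0, b = 3.0, n = 5
h = (b - a)/n = 0.400000

Trapezoidal rule: (h/2)[f(x₀) + 2f(x₁) + 2f(x₂) + ... + f(xₙ)]

x_0 = 1.0000, f(x_0) = 1.000000, coefficient = 1
x_1 = 1.4000, f(x_1) = 2.744000, coefficient = 2
x_2 = 1.8000, f(x_2) = 5.832000, coefficient = 2
x_3 = 2.2000, f(x_3) = 10.648000, coefficient = 2
x_4 = 2.6000, f(x_4) = 17.576000, coefficient = 2
x_5 = 3.0000, f(x_5) = 27.000000, coefficient = 1

I ≈ (0.400000/2) × 101.600000 = 20.320000
Exact value: 20.000000
Error: 0.320000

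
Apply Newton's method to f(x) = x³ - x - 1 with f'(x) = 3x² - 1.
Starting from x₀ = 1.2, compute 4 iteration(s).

f(x) = x³ - x - 1
f'(x) = 3x² - 1
x₀ = 1.2

Newton-Raphson formula: x_{n+1} = x_n - f(x_n)/f'(x_n)

Iteration 1:
  f(1.200000) = -0.472000
  f'(1.200000) = 3.320000
  x_1 = 1.200000 - (-0.472000)/3.320000 = 1.342169
Iteration 2:
  f(1.342169) = 0.075636
  f'(1.342169) = 4.404250
  x_2 = 1.342169 - 0.075636/4.404250 = 1.324995
Iteration 3:
  f(1.324995) = 0.001182
  f'(1.324995) = 4.266837
  x_3 = 1.324995 - 0.001182/4.266837 = 1.324718
Iteration 4:
  f(1.324718) = 0.000000
  f'(1.324718) = 4.264634
  x_4 = 1.324718 - 0.000000/4.264634 = 1.324718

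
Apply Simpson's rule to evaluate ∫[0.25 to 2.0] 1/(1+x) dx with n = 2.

f(x) = 1/(1+x)
a = 0.25, b = 2.0, n = 2
h = (b - a)/n = 0.875000

Simpson's rule: (h/3)[f(x₀) + 4f(x₁) + 2f(x₂) + ... + f(xₙ)]

x_0 = 0.2500, f(x_0) = 0.800000, coefficient = 1
x_1 = 1.1250, f(x_1) = 0.470588, coefficient = 4
x_2 = 2.0000, f(x_2) = 0.333333, coefficient = 1

I ≈ (0.875000/3) × 3.015686 = 0.879575
Exact value: 0.875469
Error: 0.004106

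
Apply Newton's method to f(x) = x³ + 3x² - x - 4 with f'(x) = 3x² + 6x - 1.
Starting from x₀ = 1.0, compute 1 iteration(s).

f(x) = x³ + 3x² - x - 4
f'(x) = 3x² + 6x - 1
x₀ = 1.0

Newton-Raphson formula: x_{n+1} = x_n - f(x_n)/f'(x_n)

Iteration 1:
  f(1.000000) = -1.000000
  f'(1.000000) = 8.000000
  x_1 = 1.000000 - (-1.000000)/8.000000 = 1.125000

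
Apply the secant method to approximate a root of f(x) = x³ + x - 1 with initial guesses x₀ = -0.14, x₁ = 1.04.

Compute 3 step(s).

f(x) = x³ + x - 1
x₀ = -0.14, x₁ = 1.04

Secant formula: x_{n+1} = x_n - f(x_n)(x_n - x_{n-1})/(f(x_n) - f(x_{n-1}))

Iteration 1:
  f(-0.140000) = -1.142744
  f(1.040000) = 1.164864
  x_2 = 1.040000 - 1.164864×(1.040000 - (-0.140000))/(1.164864 - (-1.142744))
       = 0.444344
Iteration 2:
  f(1.040000) = 1.164864
  f(0.444344) = -0.467923
  x_3 = 0.444344 - (-0.467923)×(0.444344 - 1.040000)/(-0.467923 - 1.164864)
       = 0.615047
Iteration 3:
  f(0.444344) = -0.467923
  f(0.615047) = -0.152291
  x_4 = 0.615047 - (-0.152291)×(0.615047 - 0.444344)/(-0.152291 - (-0.467923))
       = 0.697410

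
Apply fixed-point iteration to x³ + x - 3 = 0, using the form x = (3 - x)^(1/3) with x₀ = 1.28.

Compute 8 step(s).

Equation: x³ + x - 3 = 0
Fixed-point form: x = (3 - x)^(1/3)
x₀ = 1.28

x_1 = g(1.280000) = 1.198145
x_2 = g(1.198145) = 1.216858
x_3 = g(1.216858) = 1.212631
x_4 = g(1.212631) = 1.213588
x_5 = g(1.213588) = 1.213372
x_6 = g(1.213372) = 1.213421
x_7 = g(1.213421) = 1.213410
x_8 = g(1.213410) = 1.213412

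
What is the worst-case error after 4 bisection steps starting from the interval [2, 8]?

Bisection error bound: |error| ≤ (b-a)/2^n
|error| ≤ (8 - 2)/2^4 = 6/2^4
|error| ≤ 0.3750000000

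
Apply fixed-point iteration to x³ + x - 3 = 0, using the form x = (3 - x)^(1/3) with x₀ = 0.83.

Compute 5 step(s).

Equation: x³ + x - 3 = 0
Fixed-point form: x = (3 - x)^(1/3)
x₀ = 0.83

x_1 = g(0.830000) = 1.294653
x_2 = g(1.294653) = 1.194733
x_3 = g(1.194733) = 1.217626
x_4 = g(1.217626) = 1.212457
x_5 = g(1.212457) = 1.213628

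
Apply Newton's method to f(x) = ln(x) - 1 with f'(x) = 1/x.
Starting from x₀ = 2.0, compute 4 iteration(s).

f(x) = ln(x) - 1
f'(x) = 1/x
x₀ = 2.0

Newton-Raphson formula: x_{n+1} = x_n - f(x_n)/f'(x_n)

Iteration 1:
  f(2.000000) = -0.306853
  f'(2.000000) = 0.500000
  x_1 = 2.000000 - (-0.306853)/0.500000 = 2.613706
Iteration 2:
  f(2.613706) = -0.039231
  f'(2.613706) = 0.382599
  x_2 = 2.613706 - (-0.039231)/0.382599 = 2.716244
Iteration 3:
  f(2.716244) = -0.000750
  f'(2.716244) = 0.368155
  x_3 = 2.716244 - (-0.000750)/0.368155 = 2.718281
Iteration 4:
  f(2.718281) = 0.000000
  f'(2.718281) = 0.367880
  x_4 = 2.718281 - 0.000000/0.367880 = 2.718282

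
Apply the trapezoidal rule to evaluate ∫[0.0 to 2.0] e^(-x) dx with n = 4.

f(x) = e^(-x)
a = 0.0, b = 2.0, n = 4
h = (b - a)/n = 0.500000

Trapezoidal rule: (h/2)[f(x₀) + 2f(x₁) + 2f(x₂) + ... + f(xₙ)]

x_0 = 0.0000, f(x_0) = 1.000000, coefficient = 1
x_1 = 0.5000, f(x_1) = 0.606531, coefficient = 2
x_2 = 1.0000, f(x_2) = 0.367879, coefficient = 2
x_3 = 1.5000, f(x_3) = 0.223130, coefficient = 2
x_4 = 2.0000, f(x_4) = 0.135335, coefficient = 1

I ≈ (0.500000/2) × 3.530416 = 0.882604
Exact value: 0.864665
Error: 0.017939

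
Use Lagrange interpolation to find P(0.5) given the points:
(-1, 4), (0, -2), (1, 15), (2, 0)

Lagrange interpolation formula:
P(x) = Σ yᵢ × Lᵢ(x)
where Lᵢ(x) = Π_{j≠i} (x - xⱼ)/(xᵢ - xⱼ)

L_0(0.5) = (0.5 - 0)/(-1 - 0) × (0.5 - 1)/(-1 - 1) × (0.5 - 2)/(-1 - 2) = -0.062500
L_1(0.5) = (0.5 - (-1))/(0 - (-1)) × (0.5 - 1)/(0 - 1) × (0.5 - 2)/(0 - 2) = 0.562500
L_2(0.5) = (0.5 - (-1))/(1 - (-1)) × (0.5 - 0)/(1 - 0) × (0.5 - 2)/(1 - 2) = 0.562500
L_3(0.5) = (0.5 - (-1))/(2 - (-1)) × (0.5 - 0)/(2 - 0) × (0.5 - 1)/(2 - 1) = -0.062500

P(0.5) = 4×L_0(0.5) + (-2)×L_1(0.5) + 15×L_2(0.5) + 0×L_3(0.5)
P(0.5) = 7.062500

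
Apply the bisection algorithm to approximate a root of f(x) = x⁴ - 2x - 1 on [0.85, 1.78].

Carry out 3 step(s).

f(x) = x⁴ - 2x - 1
Initial interval: [0.85, 1.78]

Iteration 1:
  c_1 = (0.850000 + 1.780000)/2 = 1.315000
  f(c_1) = f(1.315000) = -0.639781
  f(a) × f(c) ≥ 0, new interval: [1.315000, 1.780000]
Iteration 2:
  c_2 = (1.315000 + 1.780000)/2 = 1.547500
  f(c_2) = f(1.547500) = 1.639857
  f(a) × f(c) < 0, new interval: [1.315000, 1.547500]
Iteration 3:
  c_3 = (1.315000 + 1.547500)/2 = 1.431250
  f(c_3) = f(1.431250) = 0.333756
  f(a) × f(c) < 0, new interval: [1.315000, 1.431250]

After 3 iteration(s), the approximation is c_3 = 1.431250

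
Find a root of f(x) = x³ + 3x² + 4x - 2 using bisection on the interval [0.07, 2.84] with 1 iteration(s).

f(x) = x³ + 3x² + 4x - 2
Initial interval: [0.07, 2.84]

Iteration 1:
  c_1 = (0.070000 + 2.840000)/2 = 1.455000
  f(c_1) = f(1.455000) = 13.251346
  f(a) × f(c) < 0, new interval: [0.070000, 1.455000]

After 1 iteration(s), the approximation is c_1 = 1.455000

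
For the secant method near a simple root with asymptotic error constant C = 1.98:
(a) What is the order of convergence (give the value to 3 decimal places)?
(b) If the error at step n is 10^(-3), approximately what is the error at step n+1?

(a) Secant method has superlinear convergence with order φ = (1+√5)/2 ≈ 1.618.
    This means |e_{n+1}| ≈ C|e_n|^1.618.

(b) With |e_n| = 10^(-3) and C = 1.98:
    |e_{n+1}| ≈ 1.98 × (10^(-3))^1.618 = 1.98 × 10^(-4.85)

(a) ≈ 1.618 (golden ratio); (b) |e_{n+1}| ≈ 2.771e-05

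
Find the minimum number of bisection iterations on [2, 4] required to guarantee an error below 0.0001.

We need (b-a)/2^n ≤ 0.0001
(4 - 2)/2^n ≤ 0.0001
2/2^n ≤ 0.0001
2^n ≥ 20000
n ≥ log₂(20000) = 14.29
n ≥ 15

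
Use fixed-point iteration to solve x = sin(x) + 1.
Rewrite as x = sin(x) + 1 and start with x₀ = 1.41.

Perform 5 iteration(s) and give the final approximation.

Equation: x = sin(x) + 1
Fixed-point form: x = sin(x) + 1
x₀ = 1.41

x_1 = g(1.410000) = 1.987100
x_2 = g(1.987100) = 1.914590
x_3 = g(1.914590) = 1.941483
x_4 = g(1.941483) = 1.932079
x_5 = g(1.932079) = 1.935444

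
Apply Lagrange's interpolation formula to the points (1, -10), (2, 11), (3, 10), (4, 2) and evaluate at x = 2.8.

Lagrange interpolation formula:
P(x) = Σ yᵢ × Lᵢ(x)
where Lᵢ(x) = Π_{j≠i} (x - xⱼ)/(xᵢ - xⱼ)

L_0(2.8) = (2.8 - 2)/(1 - 2) × (2.8 - 3)/(1 - 3) × (2.8 - 4)/(1 - 4) = -0.032000
L_1(2.8) = (2.8 - 1)/(2 - 1) × (2.8 - 3)/(2 - 3) × (2.8 - 4)/(2 - 4) = 0.216000
L_2(2.8) = (2.8 - 1)/(3 - 1) × (2.8 - 2)/(3 - 2) × (2.8 - 4)/(3 - 4) = 0.864000
L_3(2.8) = (2.8 - 1)/(4 - 1) × (2.8 - 2)/(4 - 2) × (2.8 - 3)/(4 - 3) = -0.048000

P(2.8) = (-10)×L_0(2.8) + 11×L_1(2.8) + 10×L_2(2.8) + 2×L_3(2.8)
P(2.8) = 11.240000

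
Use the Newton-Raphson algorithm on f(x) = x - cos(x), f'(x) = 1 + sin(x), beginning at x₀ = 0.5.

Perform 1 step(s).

f(x) = x - cos(x)
f'(x) = 1 + sin(x)
x₀ = 0.5

Newton-Raphson formula: x_{n+1} = x_n - f(x_n)/f'(x_n)

Iteration 1:
  f(0.500000) = -0.377583
  f'(0.500000) = 1.479426
  x_1 = 0.500000 - (-0.377583)/1.479426 = 0.755222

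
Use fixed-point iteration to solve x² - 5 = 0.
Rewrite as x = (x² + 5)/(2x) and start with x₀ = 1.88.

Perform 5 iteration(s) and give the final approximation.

Equation: x² - 5 = 0
Fixed-point form: x = (x² + 5)/(2x)
x₀ = 1.88

x_1 = g(1.880000) = 2.269787
x_2 = g(2.269787) = 2.236318
x_3 = g(2.236318) = 2.236068
x_4 = g(2.236068) = 2.236068
x_5 = g(2.236068) = 2.236068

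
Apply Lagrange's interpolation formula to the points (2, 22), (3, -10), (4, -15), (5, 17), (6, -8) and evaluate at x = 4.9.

Lagrange interpolation formula:
P(x) = Σ yᵢ × Lᵢ(x)
where Lᵢ(x) = Π_{j≠i} (x - xⱼ)/(xᵢ - xⱼ)

L_0(4.9) = (4.9 - 3)/(2 - 3) × (4.9 - 4)/(2 - 4) × (4.9 - 5)/(2 - 5) × (4.9 - 6)/(2 - 6) = 0.007837
L_1(4.9) = (4.9 - 2)/(3 - 2) × (4.9 - 4)/(3 - 4) × (4.9 - 5)/(3 - 5) × (4.9 - 6)/(3 - 6) = -0.047850
L_2(4.9) = (4.9 - 2)/(4 - 2) × (4.9 - 3)/(4 - 3) × (4.9 - 5)/(4 - 5) × (4.9 - 6)/(4 - 6) = 0.151525
L_3(4.9) = (4.9 - 2)/(5 - 2) × (4.9 - 3)/(5 - 3) × (4.9 - 4)/(5 - 4) × (4.9 - 6)/(5 - 6) = 0.909150
L_4(4.9) = (4.9 - 2)/(6 - 2) × (4.9 - 3)/(6 - 3) × (4.9 - 4)/(6 - 4) × (4.9 - 5)/(6 - 5) = -0.020662

P(4.9) = 22×L_0(4.9) + (-10)×L_1(4.9) + (-15)×L_2(4.9) + 17×L_3(4.9) + (-8)×L_4(4.9)
P(4.9) = 13.998900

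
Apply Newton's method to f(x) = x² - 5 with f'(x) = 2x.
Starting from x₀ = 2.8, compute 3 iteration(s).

f(x) = x² - 5
f'(x) = 2x
x₀ = 2.8

Newton-Raphson formula: x_{n+1} = x_n - f(x_n)/f'(x_n)

Iteration 1:
  f(2.800000) = 2.840000
  f'(2.800000) = 5.600000
  x_1 = 2.800000 - 2.840000/5.600000 = 2.292857
Iteration 2:
  f(2.292857) = 0.257194
  f'(2.292857) = 4.585714
  x_2 = 2.292857 - 0.257194/4.585714 = 2.236771
Iteration 3:
  f(2.236771) = 0.003146
  f'(2.236771) = 4.473543
  x_3 = 2.236771 - 0.003146/4.473543 = 2.236068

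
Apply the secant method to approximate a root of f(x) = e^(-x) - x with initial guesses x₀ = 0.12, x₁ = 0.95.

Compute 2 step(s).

f(x) = e^(-x) - x
x₀ = 0.12, x₁ = 0.95

Secant formula: x_{n+1} = x_n - f(x_n)(x_n - x_{n-1})/(f(x_n) - f(x_{n-1}))

Iteration 1:
  f(0.120000) = 0.766920
  f(0.950000) = -0.563259
  x_2 = 0.950000 - (-0.563259)×(0.950000 - 0.120000)/(-0.563259 - 0.766920)
       = 0.598540
Iteration 2:
  f(0.950000) = -0.563259
  f(0.598540) = -0.048926
  x_3 = 0.598540 - (-0.048926)×(0.598540 - 0.950000)/(-0.048926 - (-0.563259))
       = 0.565107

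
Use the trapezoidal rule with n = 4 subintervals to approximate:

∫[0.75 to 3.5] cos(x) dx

f(x) = cos(x)
a = 0.75, b = 3.5, n = 4
h = (b - a)/n = 0.687500

Trapezoidal rule: (h/2)[f(x₀) + 2f(x₁) + 2f(x₂) + ... + f(xₙ)]

x_0 = 0.7500, f(x_0) = 0.731689, coefficient = 1
x_1 = 1.4375, f(x_1) = 0.132902, coefficient = 2
x_2 = 2.1250, f(x_2) = -0.526266, coefficient = 2
x_3 = 2.8125, f(x_3) = -0.946336, coefficient = 2
x_4 = 3.5000, f(x_4) = -0.936457, coefficient = 1

I ≈ (0.687500/2) × -2.884169 = -0.991433
Exact value: -1.032422
Error: 0.040989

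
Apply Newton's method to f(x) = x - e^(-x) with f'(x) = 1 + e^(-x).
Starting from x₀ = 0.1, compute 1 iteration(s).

f(x) = x - e^(-x)
f'(x) = 1 + e^(-x)
x₀ = 0.1

Newton-Raphson formula: x_{n+1} = x_n - f(x_n)/f'(x_n)

Iteration 1:
  f(0.100000) = -0.804837
  f'(0.100000) = 1.904837
  x_1 = 0.100000 - (-0.804837)/1.904837 = 0.522523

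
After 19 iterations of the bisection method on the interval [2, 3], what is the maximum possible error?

Bisection error bound: |error| ≤ (b-a)/2^n
|error| ≤ (3 - 2)/2^19 = 1/2^19
|error| ≤ 0.0000019073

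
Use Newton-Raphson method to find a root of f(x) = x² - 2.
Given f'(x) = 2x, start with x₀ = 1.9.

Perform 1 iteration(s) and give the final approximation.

f(x) = x² - 2
f'(x) = 2x
x₀ = 1.9

Newton-Raphson formula: x_{n+1} = x_n - f(x_n)/f'(x_n)

Iteration 1:
  f(1.900000) = 1.610000
  f'(1.900000) = 3.800000
  x_1 = 1.900000 - 1.610000/3.800000 = 1.476316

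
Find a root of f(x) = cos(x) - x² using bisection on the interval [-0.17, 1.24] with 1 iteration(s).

f(x) = cos(x) - x²
Initial interval: [-0.17, 1.24]

Iteration 1:
  c_1 = (-0.170000 + 1.240000)/2 = 0.535000
  f(c_1) = f(0.535000) = 0.574044
  f(a) × f(c) ≥ 0, new interval: [0.535000, 1.240000]

After 1 iteration(s), the approximation is c_1 = 0.535000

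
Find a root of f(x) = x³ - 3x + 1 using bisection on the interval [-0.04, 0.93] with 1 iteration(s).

f(x) = x³ - 3x + 1
Initial interval: [-0.04, 0.93]

Iteration 1:
  c_1 = (-0.040000 + 0.930000)/2 = 0.445000
  f(c_1) = f(0.445000) = -0.246879
  f(a) × f(c) < 0, new interval: [-0.040000, 0.445000]

After 1 iteration(s), the approximation is c_1 = 0.445000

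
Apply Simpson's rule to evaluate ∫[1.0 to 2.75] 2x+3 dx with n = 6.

f(x) = 2x+3
a = 1.0, b = 2.75, n = 6
h = (b - a)/n = 0.291667

Simpson's rule: (h/3)[f(x₀) + 4f(x₁) + 2f(x₂) + ... + f(xₙ)]

x_0 = 1.0000, f(x_0) = 5.000000, coefficient = 1
x_1 = 1.2917, f(x_1) = 5.583333, coefficient = 4
x_2 = 1.5833, f(x_2) = 6.166667, coefficient = 2
x_3 = 1.8750, f(x_3) = 6.750000, coefficient = 4
x_4 = 2.1667, f(x_4) = 7.333333, coefficient = 2
x_5 = 2.4583, f(x_5) = 7.916667, coefficient = 4
x_6 = 2.7500, f(x_6) = 8.500000, coefficient = 1

I ≈ (0.291667/3) × 121.500000 = 11.812500
Exact value: 11.812500
Error: 0.000000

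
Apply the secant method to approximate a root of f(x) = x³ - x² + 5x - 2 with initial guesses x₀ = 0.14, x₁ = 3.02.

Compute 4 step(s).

f(x) = x³ - x² + 5x - 2
x₀ = 0.14, x₁ = 3.02

Secant formula: x_{n+1} = x_n - f(x_n)(x_n - x_{n-1})/(f(x_n) - f(x_{n-1}))

Iteration 1:
  f(0.140000) = -1.316856
  f(3.020000) = 31.523208
  x_2 = 3.020000 - 31.523208×(3.020000 - 0.140000)/(31.523208 - (-1.316856))
       = 0.255485
Iteration 2:
  f(3.020000) = 31.523208
  f(0.255485) = -0.771170
  x_3 = 0.255485 - (-0.771170)×(0.255485 - 3.020000)/(-0.771170 - 31.523208)
       = 0.321500
Iteration 3:
  f(0.255485) = -0.771170
  f(0.321500) = -0.462630
  x_4 = 0.321500 - (-0.462630)×(0.321500 - 0.255485)/(-0.462630 - (-0.771170))
       = 0.420484
Iteration 4:
  f(0.321500) = -0.462630
  f(0.420484) = -0.000041
  x_5 = 0.420484 - (-0.000041)×(0.420484 - 0.321500)/(-0.000041 - (-0.462630))
       = 0.420493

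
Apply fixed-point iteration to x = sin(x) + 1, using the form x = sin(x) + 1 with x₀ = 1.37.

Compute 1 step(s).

Equation: x = sin(x) + 1
Fixed-point form: x = sin(x) + 1
x₀ = 1.37

x_1 = g(1.370000) = 1.979908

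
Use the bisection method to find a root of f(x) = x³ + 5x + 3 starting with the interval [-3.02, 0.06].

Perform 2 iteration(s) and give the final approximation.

f(x) = x³ + 5x + 3
Initial interval: [-3.02, 0.06]

Iteration 1:
  c_1 = (-3.020000 + 0.060000)/2 = -1.480000
  f(c_1) = f(-1.480000) = -7.641792
  f(a) × f(c) ≥ 0, new interval: [-1.480000, 0.060000]
Iteration 2:
  c_2 = (-1.480000 + 0.060000)/2 = -0.710000
  f(c_2) = f(-0.710000) = -0.907911
  f(a) × f(c) ≥ 0, new interval: [-0.710000, 0.060000]

After 2 iteration(s), the approximation is c_2 = -0.710000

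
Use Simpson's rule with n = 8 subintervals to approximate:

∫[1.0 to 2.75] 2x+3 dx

f(x) = 2x+3
a = 1.0, b = 2.75, n = 8
h = (b - a)/n = 0.218750

Simpson's rule: (h/3)[f(x₀) + 4f(x₁) + 2f(x₂) + ... + f(xₙ)]

x_0 = 1.0000, f(x_0) = 5.000000, coefficient = 1
x_1 = 1.2188, f(x_1) = 5.437500, coefficient = 4
x_2 = 1.4375, f(x_2) = 5.875000, coefficient = 2
x_3 = 1.6562, f(x_3) = 6.312500, coefficient = 4
x_4 = 1.8750, f(x_4) = 6.750000, coefficient = 2
x_5 = 2.0938, f(x_5) = 7.187500, coefficient = 4
x_6 = 2.3125, f(x_6) = 7.625000, coefficient = 2
x_7 = 2.5312, f(x_7) = 8.062500, coefficient = 4
x_8 = 2.7500, f(x_8) = 8.500000, coefficient = 1

I ≈ (0.218750/3) × 162.000000 = 11.812500
Exact value: 11.812500
Error: 0.000000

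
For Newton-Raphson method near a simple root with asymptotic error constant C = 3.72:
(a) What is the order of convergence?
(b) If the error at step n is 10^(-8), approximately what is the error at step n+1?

(a) Newton-Raphson has quadratic (order 2) convergence near simple roots.
    This means |e_{n+1}| ≈ C|e_n|².

(b) With |e_n| = 10^(-8) and C = 3.72:
    |e_{n+1}| ≈ 3.72 × (10^(-8))² = 3.72 × 10^(-16)

(a) 2 (quadratic); (b) |e_{n+1}| ≈ 3.720e-16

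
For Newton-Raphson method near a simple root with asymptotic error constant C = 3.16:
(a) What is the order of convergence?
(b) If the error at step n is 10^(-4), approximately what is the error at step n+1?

(a) Newton-Raphson has quadratic (order 2) convergence near simple roots.
    This means |e_{n+1}| ≈ C|e_n|².

(b) With |e_n| = 10^(-4) and C = 3.16:
    |e_{n+1}| ≈ 3.16 × (10^(-4))² = 3.16 × 10^(-8)

(a) 2 (quadratic); (b) |e_{n+1}| ≈ 3.160e-08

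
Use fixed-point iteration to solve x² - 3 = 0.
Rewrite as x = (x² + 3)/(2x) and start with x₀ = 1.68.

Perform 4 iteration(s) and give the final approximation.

Equation: x² - 3 = 0
Fixed-point form: x = (x² + 3)/(2x)
x₀ = 1.68

x_1 = g(1.680000) = 1.732857
x_2 = g(1.732857) = 1.732051
x_3 = g(1.732051) = 1.732051
x_4 = g(1.732051) = 1.732051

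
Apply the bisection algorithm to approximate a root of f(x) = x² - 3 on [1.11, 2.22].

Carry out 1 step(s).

f(x) = x² - 3
Initial interval: [1.11, 2.22]

Iteration 1:
  c_1 = (1.110000 + 2.220000)/2 = 1.665000
  f(c_1) = f(1.665000) = -0.227775
  f(a) × f(c) ≥ 0, new interval: [1.665000, 2.220000]

After 1 iteration(s), the approximation is c_1 = 1.665000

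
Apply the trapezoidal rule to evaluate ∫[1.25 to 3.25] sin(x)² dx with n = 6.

f(x) = sin(x)²
a = 1.25, b = 3.25, n = 6
h = (b - a)/n = 0.333333

Trapezoidal rule: (h/2)[f(x₀) + 2f(x₁) + 2f(x₂) + ... + f(xₙ)]

x_0 = 1.2500, f(x_0) = 0.900572, coefficient = 1
x_1 = 1.5833, f(x_1) = 0.999843, coefficient = 2
x_2 = 1.9167, f(x_2) = 0.885068, coefficient = 2
x_3 = 2.2500, f(x_3) = 0.605398, coefficient = 2
x_4 = 2.5833, f(x_4) = 0.280593, coefficient = 2
x_5 = 2.9167, f(x_5) = 0.049744, coefficient = 2
x_6 = 3.2500, f(x_6) = 0.011706, coefficient = 1

I ≈ (0.333333/2) × 6.553571 = 1.092262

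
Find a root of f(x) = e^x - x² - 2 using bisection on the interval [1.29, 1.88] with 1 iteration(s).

f(x) = e^x - x² - 2
Initial interval: [1.29, 1.88]

Iteration 1:
  c_1 = (1.290000 + 1.880000)/2 = 1.585000
  f(c_1) = f(1.585000) = 0.367066
  f(a) × f(c) < 0, new interval: [1.290000, 1.585000]

After 1 iteration(s), the approximation is c_1 = 1.585000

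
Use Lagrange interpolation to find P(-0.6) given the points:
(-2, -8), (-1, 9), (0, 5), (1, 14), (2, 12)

Lagrange interpolation formula:
P(x) = Σ yᵢ × Lᵢ(x)
where Lᵢ(x) = Π_{j≠i} (x - xⱼ)/(xᵢ - xⱼ)

L_0(-0.6) = (-0.6 - (-1))/(-2 - (-1)) × (-0.6 - 0)/(-2 - 0) × (-0.6 - 1)/(-2 - 1) × (-0.6 - 2)/(-2 - 2) = -0.041600
L_1(-0.6) = (-0.6 - (-2))/(-1 - (-2)) × (-0.6 - 0)/(-1 - 0) × (-0.6 - 1)/(-1 - 1) × (-0.6 - 2)/(-1 - 2) = 0.582400
L_2(-0.6) = (-0.6 - (-2))/(0 - (-2)) × (-0.6 - (-1))/(0 - (-1)) × (-0.6 - 1)/(0 - 1) × (-0.6 - 2)/(0 - 2) = 0.582400
L_3(-0.6) = (-0.6 - (-2))/(1 - (-2)) × (-0.6 - (-1))/(1 - (-1)) × (-0.6 - 0)/(1 - 0) × (-0.6 - 2)/(1 - 2) = -0.145600
L_4(-0.6) = (-0.6 - (-2))/(2 - (-2)) × (-0.6 - (-1))/(2 - (-1)) × (-0.6 - 0)/(2 - 0) × (-0.6 - 1)/(2 - 1) = 0.022400

P(-0.6) = (-8)×L_0(-0.6) + 9×L_1(-0.6) + 5×L_2(-0.6) + 14×L_3(-0.6) + 12×L_4(-0.6)
P(-0.6) = 6.716800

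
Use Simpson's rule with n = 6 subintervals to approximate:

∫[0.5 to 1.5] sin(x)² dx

f(x) = sin(x)²
a = 0.5, b = 1.5, n = 6
h = (b - a)/n = 0.166667

Simpson's rule: (h/3)[f(x₀) + 4f(x₁) + 2f(x₂) + ... + f(xₙ)]

x_0 = 0.5000, f(x_0) = 0.229849, coefficient = 1
x_1 = 0.6667, f(x_1) = 0.382381, coefficient = 4
x_2 = 0.8333, f(x_2) = 0.547862, coefficient = 2
x_3 = 1.0000, f(x_3) = 0.708073, coefficient = 4
x_4 = 1.1667, f(x_4) = 0.845379, coefficient = 2
x_5 = 1.3333, f(x_5) = 0.944663, coefficient = 4
x_6 = 1.5000, f(x_6) = 0.994996, coefficient = 1

I ≈ (0.166667/3) × 12.151798 = 0.675100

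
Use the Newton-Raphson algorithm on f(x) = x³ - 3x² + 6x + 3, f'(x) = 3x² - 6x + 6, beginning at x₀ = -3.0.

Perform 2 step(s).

f(x) = x³ - 3x² + 6x + 3
f'(x) = 3x² - 6x + 6
x₀ = -3.0

Newton-Raphson formula: x_{n+1} = x_n - f(x_n)/f'(x_n)

Iteration 1:
  f(-3.000000) = -69.000000
  f'(-3.000000) = 51.000000
  x_1 = -3.000000 - (-69.000000)/51.000000 = -1.647059
Iteration 2:
  f(-1.647059) = -19.488907
  f'(-1.647059) = 24.020761
  x_2 = -1.647059 - (-19.488907)/24.020761 = -0.835723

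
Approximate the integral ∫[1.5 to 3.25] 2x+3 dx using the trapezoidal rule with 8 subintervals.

f(x) = 2x+3
a = 1.5, b = 3.25, n = 8
h = (b - a)/n = 0.218750

Trapezoidal rule: (h/2)[f(x₀) + 2f(x₁) + 2f(x₂) + ... + f(xₙ)]

x_0 = 1.5000, f(x_0) = 6.000000, coefficient = 1
x_1 = 1.7188, f(x_1) = 6.437500, coefficient = 2
x_2 = 1.9375, f(x_2) = 6.875000, coefficient = 2
x_3 = 2.1562, f(x_3) = 7.312500, coefficient = 2
x_4 = 2.3750, f(x_4) = 7.750000, coefficient = 2
x_5 = 2.5938, f(x_5) = 8.187500, coefficient = 2
x_6 = 2.8125, f(x_6) = 8.625000, coefficient = 2
x_7 = 3.0312, f(x_7) = 9.062500, coefficient = 2
x_8 = 3.2500, f(x_8) = 9.500000, coefficient = 1

I ≈ (0.218750/2) × 124.000000 = 13.562500
Exact value: 13.562500
Error: 0.000000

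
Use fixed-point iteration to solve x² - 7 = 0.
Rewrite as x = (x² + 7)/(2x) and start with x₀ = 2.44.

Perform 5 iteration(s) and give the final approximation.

Equation: x² - 7 = 0
Fixed-point form: x = (x² + 7)/(2x)
x₀ = 2.44

x_1 = g(2.440000) = 2.654426
x_2 = g(2.654426) = 2.645765
x_3 = g(2.645765) = 2.645751
x_4 = g(2.645751) = 2.645751
x_5 = g(2.645751) = 2.645751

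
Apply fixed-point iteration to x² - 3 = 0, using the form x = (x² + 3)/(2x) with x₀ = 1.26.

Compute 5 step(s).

Equation: x² - 3 = 0
Fixed-point form: x = (x² + 3)/(2x)
x₀ = 1.26

x_1 = g(1.260000) = 1.820476
x_2 = g(1.820476) = 1.734198
x_3 = g(1.734198) = 1.732052
x_4 = g(1.732052) = 1.732051
x_5 = g(1.732051) = 1.732051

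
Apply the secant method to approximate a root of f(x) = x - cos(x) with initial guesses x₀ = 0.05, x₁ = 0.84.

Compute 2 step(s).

f(x) = x - cos(x)
x₀ = 0.05, x₁ = 0.84

Secant formula: x_{n+1} = x_n - f(x_n)(x_n - x_{n-1})/(f(x_n) - f(x_{n-1}))

Iteration 1:
  f(0.050000) = -0.948750
  f(0.840000) = 0.172537
  x_2 = 0.840000 - 0.172537×(0.840000 - 0.050000)/(0.172537 - (-0.948750))
       = 0.718439
Iteration 2:
  f(0.840000) = 0.172537
  f(0.718439) = -0.034394
  x_3 = 0.718439 - (-0.034394)×(0.718439 - 0.840000)/(-0.034394 - 0.172537)
       = 0.738644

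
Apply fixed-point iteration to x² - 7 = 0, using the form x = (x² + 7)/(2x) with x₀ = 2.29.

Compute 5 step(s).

Equation: x² - 7 = 0
Fixed-point form: x = (x² + 7)/(2x)
x₀ = 2.29

x_1 = g(2.290000) = 2.673384
x_2 = g(2.673384) = 2.645894
x_3 = g(2.645894) = 2.645751
x_4 = g(2.645751) = 2.645751
x_5 = g(2.645751) = 2.645751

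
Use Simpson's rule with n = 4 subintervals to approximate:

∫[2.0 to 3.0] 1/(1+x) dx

f(x) = 1/(1+x)
a = 2.0, b = 3.0, n = 4
h = (b - a)/n = 0.250000

Simpson's rule: (h/3)[f(x₀) + 4f(x₁) + 2f(x₂) + ... + f(xₙ)]

x_0 = 2.0000, f(x_0) = 0.333333, coefficient = 1
x_1 = 2.2500, f(x_1) = 0.307692, coefficient = 4
x_2 = 2.5000, f(x_2) = 0.285714, coefficient = 2
x_3 = 2.7500, f(x_3) = 0.266667, coefficient = 4
x_4 = 3.0000, f(x_4) = 0.250000, coefficient = 1

I ≈ (0.250000/3) × 3.452198 = 0.287683
Exact value: 0.287682
Error: 0.000001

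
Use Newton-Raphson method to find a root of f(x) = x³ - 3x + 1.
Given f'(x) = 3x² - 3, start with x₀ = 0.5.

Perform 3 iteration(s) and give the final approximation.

f(x) = x³ - 3x + 1
f'(x) = 3x² - 3
x₀ = 0.5

Newton-Raphson formula: x_{n+1} = x_n - f(x_n)/f'(x_n)

Iteration 1:
  f(0.500000) = -0.375000
  f'(0.500000) = -2.250000
  x_1 = 0.500000 - (-0.375000)/(-2.250000) = 0.333333
Iteration 2:
  f(0.333333) = 0.037037
  f'(0.333333) = -2.666667
  x_2 = 0.333333 - 0.037037/(-2.666667) = 0.347222
Iteration 3:
  f(0.347222) = 0.000196
  f'(0.347222) = -2.638310
  x_3 = 0.347222 - 0.000196/(-2.638310) = 0.347296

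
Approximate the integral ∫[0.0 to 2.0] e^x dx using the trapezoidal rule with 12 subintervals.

f(x) = e^x
a = 0.0, b = 2.0, n = 12
h = (b - a)/n = 0.166667

Trapezoidal rule: (h/2)[f(x₀) + 2f(x₁) + 2f(x₂) + ... + f(xₙ)]

x_0 = 0.0000, f(x_0) = 1.000000, coefficient = 1
x_1 = 0.1667, f(x_1) = 1.181360, coefficient = 2
x_2 = 0.3333, f(x_2) = 1.395612, coefficient = 2
x_3 = 0.5000, f(x_3) = 1.648721, coefficient = 2
x_4 = 0.6667, f(x_4) = 1.947734, coefficient = 2
x_5 = 0.8333, f(x_5) = 2.300976, coefficient = 2
x_6 = 1.0000, f(x_6) = 2.718282, coefficient = 2
x_7 = 1.1667, f(x_7) = 3.211271, coefficient = 2
x_8 = 1.3333, f(x_8) = 3.793668, coefficient = 2
x_9 = 1.5000, f(x_9) = 4.481689, coefficient = 2
x_10 = 1.6667, f(x_10) = 5.294490, coefficient = 2
x_11 = 1.8333, f(x_11) = 6.254701, coefficient = 2
x_12 = 2.0000, f(x_12) = 7.389056, coefficient = 1

I ≈ (0.166667/2) × 76.846065 = 6.403839
Exact value: 6.389056
Error: 0.014783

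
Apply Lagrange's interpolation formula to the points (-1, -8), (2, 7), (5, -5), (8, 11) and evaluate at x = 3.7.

Lagrange interpolation formula:
P(x) = Σ yᵢ × Lᵢ(x)
where Lᵢ(x) = Π_{j≠i} (x - xⱼ)/(xᵢ - xⱼ)

L_0(3.7) = (3.7 - 2)/(-1 - 2) × (3.7 - 5)/(-1 - 5) × (3.7 - 8)/(-1 - 8) = -0.058660
L_1(3.7) = (3.7 - (-1))/(2 - (-1)) × (3.7 - 5)/(2 - 5) × (3.7 - 8)/(2 - 8) = 0.486537
L_2(3.7) = (3.7 - (-1))/(5 - (-1)) × (3.7 - 2)/(5 - 2) × (3.7 - 8)/(5 - 8) = 0.636241
L_3(3.7) = (3.7 - (-1))/(8 - (-1)) × (3.7 - 2)/(8 - 2) × (3.7 - 5)/(8 - 5) = -0.064117

P(3.7) = (-8)×L_0(3.7) + 7×L_1(3.7) + (-5)×L_2(3.7) + 11×L_3(3.7)
P(3.7) = -0.011451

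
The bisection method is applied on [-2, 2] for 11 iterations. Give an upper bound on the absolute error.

Bisection error bound: |error| ≤ (b-a)/2^n
|error| ≤ (2 - (-2))/2^11 = 4/2^11
|error| ≤ 0.0019531250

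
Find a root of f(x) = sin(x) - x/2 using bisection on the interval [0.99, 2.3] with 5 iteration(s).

f(x) = sin(x) - x/2
Initial interval: [0.99, 2.3]

Iteration 1:
  c_1 = (0.990000 + 2.300000)/2 = 1.645000
  f(c_1) = f(1.645000) = 0.174748
  f(a) × f(c) ≥ 0, new interval: [1.645000, 2.300000]
Iteration 2:
  c_2 = (1.645000 + 2.300000)/2 = 1.972500
  f(c_2) = f(1.972500) = -0.065854
  f(a) × f(c) < 0, new interval: [1.645000, 1.972500]
Iteration 3:
  c_3 = (1.645000 + 1.972500)/2 = 1.808750
  f(c_3) = f(1.808750) = 0.067447
  f(a) × f(c) ≥ 0, new interval: [1.808750, 1.972500]
Iteration 4:
  c_4 = (1.808750 + 1.972500)/2 = 1.890625
  f(c_4) = f(1.890625) = 0.003977
  f(a) × f(c) ≥ 0, new interval: [1.890625, 1.972500]
Iteration 5:
  c_5 = (1.890625 + 1.972500)/2 = 1.931563
  f(c_5) = f(1.931563) = -0.030155
  f(a) × f(c) < 0, new interval: [1.890625, 1.931563]

After 5 iteration(s), the approximation is c_5 = 1.931563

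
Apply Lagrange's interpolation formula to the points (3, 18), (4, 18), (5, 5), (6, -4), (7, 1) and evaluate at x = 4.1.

Lagrange interpolation formula:
P(x) = Σ yᵢ × Lᵢ(x)
where Lᵢ(x) = Π_{j≠i} (x - xⱼ)/(xᵢ - xⱼ)

L_0(4.1) = (4.1 - 4)/(3 - 4) × (4.1 - 5)/(3 - 5) × (4.1 - 6)/(3 - 6) × (4.1 - 7)/(3 - 7) = -0.020662
L_1(4.1) = (4.1 - 3)/(4 - 3) × (4.1 - 5)/(4 - 5) × (4.1 - 6)/(4 - 6) × (4.1 - 7)/(4 - 7) = 0.909150
L_2(4.1) = (4.1 - 3)/(5 - 3) × (4.1 - 4)/(5 - 4) × (4.1 - 6)/(5 - 6) × (4.1 - 7)/(5 - 7) = 0.151525
L_3(4.1) = (4.1 - 3)/(6 - 3) × (4.1 - 4)/(6 - 4) × (4.1 - 5)/(6 - 5) × (4.1 - 7)/(6 - 7) = -0.047850
L_4(4.1) = (4.1 - 3)/(7 - 3) × (4.1 - 4)/(7 - 4) × (4.1 - 5)/(7 - 5) × (4.1 - 6)/(7 - 6) = 0.007837

P(4.1) = 18×L_0(4.1) + 18×L_1(4.1) + 5×L_2(4.1) + (-4)×L_3(4.1) + 1×L_4(4.1)
P(4.1) = 16.949638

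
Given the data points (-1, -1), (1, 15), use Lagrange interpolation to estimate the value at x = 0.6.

Lagrange interpolation formula:
P(x) = Σ yᵢ × Lᵢ(x)
where Lᵢ(x) = Π_{j≠i} (x - xⱼ)/(xᵢ - xⱼ)

L_0(0.6) = (0.6 - 1)/(-1 - 1) = 0.200000
L_1(0.6) = (0.6 - (-1))/(1 - (-1)) = 0.800000

P(0.6) = (-1)×L_0(0.6) + 15×L_1(0.6)
P(0.6) = 11.800000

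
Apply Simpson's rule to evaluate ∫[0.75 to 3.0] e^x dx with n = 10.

f(x) = e^x
a = 0.75, b = 3.0, n = 10
h = (b - a)/n = 0.225000

Simpson's rule: (h/3)[f(x₀) + 4f(x₁) + 2f(x₂) + ... + f(xₙ)]

x_0 = 0.7500, f(x_0) = 2.117000, coefficient = 1
x_1 = 0.9750, f(x_1) = 2.651167, coefficient = 4
x_2 = 1.2000, f(x_2) = 3.320117, coefficient = 2
x_3 = 1.4250, f(x_3) = 4.157858, coefficient = 4
x_4 = 1.6500, f(x_4) = 5.206980, coefficient = 2
x_5 = 1.8750, f(x_5) = 6.520819, coefficient = 4
x_6 = 2.1000, f(x_6) = 8.166170, coefficient = 2
x_7 = 2.3250, f(x_7) = 10.226680, coefficient = 4
x_8 = 2.5500, f(x_8) = 12.807104, coefficient = 2
x_9 = 2.7750, f(x_9) = 16.038627, coefficient = 4
x_10 = 3.0000, f(x_10) = 20.085537, coefficient = 1

I ≈ (0.225000/3) × 239.583883 = 17.968791
Exact value: 17.968537
Error: 0.000254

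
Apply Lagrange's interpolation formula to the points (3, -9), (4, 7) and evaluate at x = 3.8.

Lagrange interpolation formula:
P(x) = Σ yᵢ × Lᵢ(x)
where Lᵢ(x) = Π_{j≠i} (x - xⱼ)/(xᵢ - xⱼ)

L_0(3.8) = (3.8 - 4)/(3 - 4) = 0.200000
L_1(3.8) = (3.8 - 3)/(4 - 3) = 0.800000

P(3.8) = (-9)×L_0(3.8) + 7×L_1(3.8)
P(3.8) = 3.800000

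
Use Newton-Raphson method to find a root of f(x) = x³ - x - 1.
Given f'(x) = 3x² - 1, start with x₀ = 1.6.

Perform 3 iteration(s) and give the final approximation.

f(x) = x³ - x - 1
f'(x) = 3x² - 1
x₀ = 1.6

Newton-Raphson formula: x_{n+1} = x_n - f(x_n)/f'(x_n)

Iteration 1:
  f(1.600000) = 1.496000
  f'(1.600000) = 6.680000
  x_1 = 1.600000 - 1.496000/6.680000 = 1.376048
Iteration 2:
  f(1.376048) = 0.229510
  f'(1.376048) = 4.680524
  x_2 = 1.376048 - 0.229510/4.680524 = 1.327013
Iteration 3:
  f(1.327013) = 0.009808
  f'(1.327013) = 4.282890
  x_3 = 1.327013 - 0.009808/4.282890 = 1.324723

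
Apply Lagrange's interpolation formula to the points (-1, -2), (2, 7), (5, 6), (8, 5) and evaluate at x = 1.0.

Lagrange interpolation formula:
P(x) = Σ yᵢ × Lᵢ(x)
where Lᵢ(x) = Π_{j≠i} (x - xⱼ)/(xᵢ - xⱼ)

L_0(1.0) = (1.0 - 2)/(-1 - 2) × (1.0 - 5)/(-1 - 5) × (1.0 - 8)/(-1 - 8) = 0.172840
L_1(1.0) = (1.0 - (-1))/(2 - (-1)) × (1.0 - 5)/(2 - 5) × (1.0 - 8)/(2 - 8) = 1.037037
L_2(1.0) = (1.0 - (-1))/(5 - (-1)) × (1.0 - 2)/(5 - 2) × (1.0 - 8)/(5 - 8) = -0.259259
L_3(1.0) = (1.0 - (-1))/(8 - (-1)) × (1.0 - 2)/(8 - 2) × (1.0 - 5)/(8 - 5) = 0.049383

P(1.0) = (-2)×L_0(1.0) + 7×L_1(1.0) + 6×L_2(1.0) + 5×L_3(1.0)
P(1.0) = 5.604938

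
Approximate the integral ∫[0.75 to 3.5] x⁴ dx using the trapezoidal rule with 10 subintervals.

f(x) = x⁴
a = 0.75, b = 3.5, n = 10
h = (b - a)/n = 0.275000

Trapezoidal rule: (h/2)[f(x₀) + 2f(x₁) + 2f(x₂) + ... + f(xₙ)]

x_0 = 0.7500, f(x_0) = 0.316406, coefficient = 1
x_1 = 1.0250, f(x_1) = 1.103813, coefficient = 2
x_2 = 1.3000, f(x_2) = 2.856100, coefficient = 2
x_3 = 1.5750, f(x_3) = 6.153500, coefficient = 2
x_4 = 1.8500, f(x_4) = 11.713506, coefficient = 2
x_5 = 2.1250, f(x_5) = 20.390869, coefficient = 2
x_6 = 2.4000, f(x_6) = 33.177600, coefficient = 2
x_7 = 2.6750, f(x_7) = 51.202969, coefficient = 2
x_8 = 2.9500, f(x_8) = 75.733506, coefficient = 2
x_9 = 3.2250, f(x_9) = 108.173000, coefficient = 2
x_10 = 3.5000, f(x_10) = 150.062500, coefficient = 1

I ≈ (0.275000/2) × 771.388635 = 106.065937
Exact value: 104.996289
Error: 1.069648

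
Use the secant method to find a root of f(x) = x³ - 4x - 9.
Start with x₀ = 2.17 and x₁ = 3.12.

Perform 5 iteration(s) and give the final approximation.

f(x) = x³ - 4x - 9
x₀ = 2.17, x₁ = 3.12

Secant formula: x_{n+1} = x_n - f(x_n)(x_n - x_{n-1})/(f(x_n) - f(x_{n-1}))

Iteration 1:
  f(2.170000) = -7.461687
  f(3.120000) = 8.891328
  x_2 = 3.120000 - 8.891328×(3.120000 - 2.170000)/(8.891328 - (-7.461687))
       = 2.603474
Iteration 2:
  f(3.120000) = 8.891328
  f(2.603474) = -1.767353
  x_3 = 2.603474 - (-1.767353)×(2.603474 - 3.120000)/(-1.767353 - 8.891328)
       = 2.689121
Iteration 3:
  f(2.603474) = -1.767353
  f(2.689121) = -0.310454
  x_4 = 2.689121 - (-0.310454)×(2.689121 - 2.603474)/(-0.310454 - (-1.767353))
       = 2.707372
Iteration 4:
  f(2.689121) = -0.310454
  f(2.707372) = 0.015170
  x_5 = 2.707372 - 0.015170×(2.707372 - 2.689121)/(0.015170 - (-0.310454))
       = 2.706521
Iteration 5:
  f(2.707372) = 0.015170
  f(2.706521) = -0.000120
  x_6 = 2.706521 - (-0.000120)×(2.706521 - 2.707372)/(-0.000120 - 0.015170)
       = 2.706528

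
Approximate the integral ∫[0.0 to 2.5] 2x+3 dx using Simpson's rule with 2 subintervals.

f(x) = 2x+3
a = 0.0, b = 2.5, n = 2
h = (b - a)/n = 1.250000

Simpson's rule: (h/3)[f(x₀) + 4f(x₁) + 2f(x₂) + ... + f(xₙ)]

x_0 = 0.0000, f(x_0) = 3.000000, coefficient = 1
x_1 = 1.2500, f(x_1) = 5.500000, coefficient = 4
x_2 = 2.5000, f(x_2) = 8.000000, coefficient = 1

I ≈ (1.250000/3) × 33.000000 = 13.750000
Exact value: 13.750000
Error: 0.000000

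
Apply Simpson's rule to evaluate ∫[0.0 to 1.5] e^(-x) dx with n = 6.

f(x) = e^(-x)
a = 0.0, b = 1.5, n = 6
h = (b - a)/n = 0.250000

Simpson's rule: (h/3)[f(x₀) + 4f(x₁) + 2f(x₂) + ... + f(xₙ)]

x_0 = 0.0000, f(x_0) = 1.000000, coefficient = 1
x_1 = 0.2500, f(x_1) = 0.778801, coefficient = 4
x_2 = 0.5000, f(x_2) = 0.606531, coefficient = 2
x_3 = 0.7500, f(x_3) = 0.472367, coefficient = 4
x_4 = 1.0000, f(x_4) = 0.367879, coefficient = 2
x_5 = 1.2500, f(x_5) = 0.286505, coefficient = 4
x_6 = 1.5000, f(x_6) = 0.223130, coefficient = 1

I ≈ (0.250000/3) × 9.322639 = 0.776887
Exact value: 0.776870
Error: 0.000017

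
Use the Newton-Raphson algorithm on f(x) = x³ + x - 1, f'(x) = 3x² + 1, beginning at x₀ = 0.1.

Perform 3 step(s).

f(x) = x³ + x - 1
f'(x) = 3x² + 1
x₀ = 0.1

Newton-Raphson formula: x_{n+1} = x_n - f(x_n)/f'(x_n)

Iteration 1:
  f(0.100000) = -0.899000
  f'(0.100000) = 1.030000
  x_1 = 0.100000 - (-0.899000)/1.030000 = 0.972816
Iteration 2:
  f(0.972816) = 0.893459
  f'(0.972816) = 3.839110
  x_2 = 0.972816 - 0.893459/3.839110 = 0.740090
Iteration 3:
  f(0.740090) = 0.145462
  f'(0.740090) = 2.643200
  x_3 = 0.740090 - 0.145462/2.643200 = 0.685058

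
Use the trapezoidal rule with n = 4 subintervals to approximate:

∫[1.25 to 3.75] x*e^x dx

f(x) = x*e^x
a = 1.25, b = 3.75, n = 4
h = (b - a)/n = 0.625000

Trapezoidal rule: (h/2)[f(x₀) + 2f(x₁) + 2f(x₂) + ... + f(xₙ)]

x_0 = 1.2500, f(x_0) = 4.362929, coefficient = 1
x_1 = 1.8750, f(x_1) = 12.226536, coefficient = 2
x_2 = 2.5000, f(x_2) = 30.456235, coefficient = 2
x_3 = 3.1250, f(x_3) = 71.124672, coefficient = 2
x_4 = 3.7500, f(x_4) = 159.454058, coefficient = 1

I ≈ (0.625000/2) × 391.431872 = 122.322460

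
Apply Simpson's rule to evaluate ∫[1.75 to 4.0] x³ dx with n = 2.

f(x) = x³
a = 1.75, b = 4.0, n = 2
h = (b - a)/n = 1.125000

Simpson's rule: (h/3)[f(x₀) + 4f(x₁) + 2f(x₂) + ... + f(xₙ)]

x_0 = 1.7500, f(x_0) = 5.359375, coefficient = 1
x_1 = 2.8750, f(x_1) = 23.763672, coefficient = 4
x_2 = 4.0000, f(x_2) = 64.000000, coefficient = 1

I ≈ (1.125000/3) × 164.414062 = 61.655273
Exact value: 61.655273
Error: 0.000000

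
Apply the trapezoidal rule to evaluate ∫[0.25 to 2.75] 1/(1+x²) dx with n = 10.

f(x) = 1/(1+x²)
a = 0.25, b = 2.75, n = 10
h = (b - a)/n = 0.250000

Trapezoidal rule: (h/2)[f(x₀) + 2f(x₁) + 2f(x₂) + ... + f(xₙ)]

x_0 = 0.2500, f(x_0) = 0.941176, coefficient = 1
x_1 = 0.5000, f(x_1) = 0.800000, coefficient = 2
x_2 = 0.7500, f(x_2) = 0.640000, coefficient = 2
x_3 = 1.0000, f(x_3) = 0.500000, coefficient = 2
x_4 = 1.2500, f(x_4) = 0.390244, coefficient = 2
x_5 = 1.5000, f(x_5) = 0.307692, coefficient = 2
x_6 = 1.7500, f(x_6) = 0.246154, coefficient = 2
x_7 = 2.0000, f(x_7) = 0.200000, coefficient = 2
x_8 = 2.2500, f(x_8) = 0.164948, coefficient = 2
x_9 = 2.5000, f(x_9) = 0.137931, coefficient = 2
x_10 = 2.7500, f(x_10) = 0.116788, coefficient = 1

I ≈ (0.250000/2) × 7.831904 = 0.978988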